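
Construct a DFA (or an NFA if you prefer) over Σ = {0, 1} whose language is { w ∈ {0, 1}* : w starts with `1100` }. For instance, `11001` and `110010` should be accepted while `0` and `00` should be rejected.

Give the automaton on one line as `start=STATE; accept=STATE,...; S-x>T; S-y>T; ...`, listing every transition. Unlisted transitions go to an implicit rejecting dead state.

Walk along `1100` while the input agrees: from S0 take `1` to S1, and so on. Any deviation drops to the rejecting sink S5. Once S4 is reached the prefix is confirmed and every continuation is accepted.
With 6 states:
        0   1  
>  S0   S5  S1 
   S1   S5  S2 
   S2   S3  S5 
   S3   S4  S5 
 * S4   S4  S4 
   S5   S5  S5 
(> = start, * = accepting)

start=S0; accept=S4; S0-0>S5; S0-1>S1; S1-0>S5; S1-1>S2; S2-0>S3; S2-1>S5; S3-0>S4; S3-1>S5; S4-0>S4; S4-1>S4; S5-0>S5; S5-1>S5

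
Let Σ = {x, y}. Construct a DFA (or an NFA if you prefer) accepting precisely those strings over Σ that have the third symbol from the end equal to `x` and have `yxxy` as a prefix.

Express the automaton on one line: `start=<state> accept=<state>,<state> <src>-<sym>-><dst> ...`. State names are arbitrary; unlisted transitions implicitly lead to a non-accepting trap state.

start=S0 accept=S5,S6,S7,S12 S0-x->S1 S0-y->S2 S1-x->S1 S1-y->S1 S2-x->S3 S2-y->S1 S3-x->S4 S3-y->S1 S4-x->S1 S4-y->S5 S5-x->S6 S5-y->S7 S6-x->S8 S6-y->S9 S7-x->S10 S7-y->S11 S8-x->S12 S8-y->S5 S9-x->S6 S9-y->S7 S10-x->S8 S10-y->S9 S11-x->S10 S11-y->S11 S12-x->S12 S12-y->S5

Run two small machines in parallel and take their product. The first has 15 states tracking the last 3 symbols read; the second has 6 states tracking whether the input so far still matches the prefix `yxxy`. A product state is a pair (one from each), accepting exactly when both do. Minimizing collapses redundant product states.
With 13 states:
          x    y  
>  S0     S1   S2 
   S1     S1   S1 
   S2     S3   S1 
   S3     S4   S1 
   S4     S1   S5 
 * S5     S6   S7 
 * S6     S8   S9 
 * S7    S10  S11 
   S8    S12   S5 
   S9     S6   S7 
   S10    S8   S9 
   S11   S10  S11 
 * S12   S12   S5 
(> = start, * = accepting)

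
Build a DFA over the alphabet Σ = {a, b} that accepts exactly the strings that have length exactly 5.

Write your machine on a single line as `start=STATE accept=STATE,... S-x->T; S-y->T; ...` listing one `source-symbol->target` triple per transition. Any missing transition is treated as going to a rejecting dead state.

We only need to distinguish lengths 0, 1, …, 5, and '>5'. Chain q0 → q1 → q2 → q3 → q4 → q5 → q6 on every symbol, with q6 looping. Accepting states: {q5}.
        a   b  
>  q0   q1  q1 
   q1   q2  q2 
   q2   q3  q3 
   q3   q4  q4 
   q4   q5  q5 
 * q5   q6  q6 
   q6   q6  q6 
(> = start, * = accepting)

start=q0; accept=q5; q0-a->q1; q0-b->q1; q1-a->q2; q1-b->q2; q2-a->q3; q2-b->q3; q3-a->q4; q3-b->q4; q4-a->q5; q4-b->q5; q5-a->q6; q5-b->q6; q6-a->q6; q6-b->q6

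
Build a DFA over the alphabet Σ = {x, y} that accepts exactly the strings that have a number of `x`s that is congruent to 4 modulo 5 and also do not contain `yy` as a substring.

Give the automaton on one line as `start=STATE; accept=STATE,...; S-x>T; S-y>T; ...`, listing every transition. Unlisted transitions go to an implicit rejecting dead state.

start=S0; accept=S9,S12; S0-x>S1; S0-y>S2; S1-x>S3; S1-y>S4; S2-x>S1; S2-y>S5; S3-x>S6; S3-y>S7; S4-x>S3; S4-y>S8; S5-x>S8; S5-y>S5; S6-x>S9; S6-y>S10; S7-x>S6; S7-y>S11; S8-x>S11; S8-y>S8; S9-x>S0; S9-y>S12; S10-x>S9; S10-y>S13; S11-x>S13; S11-y>S11; S12-x>S0; S12-y>S14; S13-x>S14; S13-y>S13; S14-x>S5; S14-y>S14

Handle the two conditions separately and then intersect. One (5 states) tracks the count of `x`s modulo 5; the other (3 states) tracks partial matches of the forbidden pattern `yy`. Each combined state is a pair, one component from each; accept when both components accept.
          x    y  
>  S0     S1   S2 
   S1     S3   S4 
   S2     S1   S5 
   S3     S6   S7 
   S4     S3   S8 
   S5     S8   S5 
   S6     S9  S10 
   S7     S6  S11 
   S8    S11   S8 
 * S9     S0  S12 
   S10    S9  S13 
   S11   S13  S11 
 * S12    S0  S14 
   S13   S14  S13 
   S14    S5  S14 
(> = start, * = accepting)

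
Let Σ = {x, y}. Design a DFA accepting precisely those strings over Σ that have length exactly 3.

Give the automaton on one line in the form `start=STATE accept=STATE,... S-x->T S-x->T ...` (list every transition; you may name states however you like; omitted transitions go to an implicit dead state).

Count input length up to 4: every symbol moves from q0 toward q4, which means 'more than 3' and absorbs. Accept from {q3}.
A 5-state machine:
        x   y  
>  q0   q1  q1 
   q1   q2  q2 
   q2   q3  q3 
 * q3   q4  q4 
   q4   q4  q4 
(> = start, * = accepting)

start=q0 accept=q3 q0-x->q1 q0-y->q1 q1-x->q2 q1-y->q2 q2-x->q3 q2-y->q3 q3-x->q4 q3-y->q4 q4-x->q4 q4-y->q4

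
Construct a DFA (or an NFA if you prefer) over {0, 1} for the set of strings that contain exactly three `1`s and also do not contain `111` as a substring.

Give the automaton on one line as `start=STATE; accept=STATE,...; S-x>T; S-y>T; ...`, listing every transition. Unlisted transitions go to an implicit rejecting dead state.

start=q0; accept=q7,q8,q10; q0-0>q0; q0-1>q1; q1-0>q2; q1-1>q3; q2-0>q2; q2-1>q4; q3-0>q5; q3-1>q6; q4-0>q5; q4-1>q7; q5-0>q5; q5-1>q8; q6-0>q6; q6-1>q9; q7-0>q10; q7-1>q9; q8-0>q10; q8-1>q11; q9-0>q9; q9-1>q9; q10-0>q10; q10-1>q12; q11-0>q13; q11-1>q9; q12-0>q13; q12-1>q11; q13-0>q13; q13-1>q12

Build one automaton per condition and run them in lockstep. One (5 states) tracks the count of `1`s, saturating at 4; the other (4 states) tracks partial matches of the forbidden pattern `111`. Each combined state is a pair, one component from each; accept when both components accept.
          0    1  
>  q0     q0   q1 
   q1     q2   q3 
   q2     q2   q4 
   q3     q5   q6 
   q4     q5   q7 
   q5     q5   q8 
   q6     q6   q9 
 * q7    q10   q9 
 * q8    q10  q11 
   q9     q9   q9 
 * q10   q10  q12 
   q11   q13   q9 
   q12   q13  q11 
   q13   q13  q12 
(> = start, * = accepting)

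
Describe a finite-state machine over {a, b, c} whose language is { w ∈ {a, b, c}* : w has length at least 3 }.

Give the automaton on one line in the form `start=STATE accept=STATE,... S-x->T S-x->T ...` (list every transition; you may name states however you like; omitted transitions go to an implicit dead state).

Count input length up to 4: every symbol moves from s0 toward s4, which means 'more than 3' and absorbs. Accept from {s3, s4}.
With 5 states:
        a   b   c  
>  s0   s1  s1  s1 
   s1   s2  s2  s2 
   s2   s3  s3  s3 
 * s3   s4  s4  s4 
 * s4   s4  s4  s4 
(> = start, * = accepting)

start=s0 accept=s3,s4 s0-a->s1 s0-b->s1 s0-c->s1 s1-a->s2 s1-b->s2 s1-c->s2 s2-a->s3 s2-b->s3 s2-c->s3 s3-a->s4 s3-b->s4 s3-c->s4 s4-a->s4 s4-b->s4 s4-c->s4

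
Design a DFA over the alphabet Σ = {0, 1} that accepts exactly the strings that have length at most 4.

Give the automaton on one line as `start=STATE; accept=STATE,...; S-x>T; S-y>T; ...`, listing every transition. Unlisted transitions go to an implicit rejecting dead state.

Count input length up to 5: every symbol moves from A toward F, which means 'more than 4' and absorbs. Accept from {A, B, C, D, E}.
       0  1 
>* A   B  B 
 * B   C  C 
 * C   D  D 
 * D   E  E 
 * E   F  F 
   F   F  F 
(> = start, * = accepting)

start=A; accept=A,B,C,D,E; A-0>B; A-1>B; B-0>C; B-1>C; C-0>D; C-1>D; D-0>E; D-1>E; E-0>F; E-1>F; F-0>F; F-1>F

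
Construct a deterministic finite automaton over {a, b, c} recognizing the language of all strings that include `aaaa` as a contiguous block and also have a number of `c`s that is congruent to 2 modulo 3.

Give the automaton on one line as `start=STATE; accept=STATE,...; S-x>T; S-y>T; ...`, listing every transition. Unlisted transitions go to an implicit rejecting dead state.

Run two small machines in parallel and take their product. One (5 states) tracks whether and how much of `aaaa` has been seen; the other (3 states) tracks the count of `c`s modulo 3. Each combined state is a pair, one component from each; accept when both components accept.
15 states suffice.
          a    b    c  
>  q0     q1   q0   q2 
   q1     q3   q0   q2 
   q2     q4   q2   q5 
   q3     q6   q0   q2 
   q4     q7   q2   q5 
   q5     q8   q5   q0 
   q6     q9   q0   q2 
   q7    q10   q2   q5 
   q8    q11   q5   q0 
   q9     q9   q9  q12 
   q10   q12   q2   q5 
   q11   q13   q5   q0 
   q12   q12  q12  q14 
   q13   q14   q5   q0 
 * q14   q14  q14   q9 
(> = start, * = accepting)

start=q0; accept=q14; q0-a>q1; q0-b>q0; q0-c>q2; q1-a>q3; q1-b>q0; q1-c>q2; q2-a>q4; q2-b>q2; q2-c>q5; q3-a>q6; q3-b>q0; q3-c>q2; q4-a>q7; q4-b>q2; q4-c>q5; q5-a>q8; q5-b>q5; q5-c>q0; q6-a>q9; q6-b>q0; q6-c>q2; q7-a>q10; q7-b>q2; q7-c>q5; q8-a>q11; q8-b>q5; q8-c>q0; q9-a>q9; q9-b>q9; q9-c>q12; q10-a>q12; q10-b>q2; q10-c>q5; q11-a>q13; q11-b>q5; q11-c>q0; q12-a>q12; q12-b>q12; q12-c>q14; q13-a>q14; q13-b>q5; q13-c>q0; q14-a>q14; q14-b>q14; q14-c>q9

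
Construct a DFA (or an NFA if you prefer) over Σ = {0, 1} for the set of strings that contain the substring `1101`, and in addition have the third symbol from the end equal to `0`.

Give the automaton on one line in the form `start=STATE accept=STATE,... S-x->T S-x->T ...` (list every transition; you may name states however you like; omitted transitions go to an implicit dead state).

start=q0 accept=q5,q6,q10,q11 q0-0->q0 q0-1->q1 q1-0->q0 q1-1->q2 q2-0->q3 q2-1->q2 q3-0->q0 q3-1->q4 q4-0->q5 q4-1->q6 q5-0->q7 q5-1->q4 q6-0->q8 q6-1->q9 q7-0->q10 q7-1->q11 q8-0->q7 q8-1->q4 q9-0->q8 q9-1->q9 q10-0->q10 q10-1->q11 q11-0->q5 q11-1->q6

Handle the two conditions separately and then intersect. The first has 5 states tracking whether and how much of `1101` has been seen; the second has 15 states tracking the last 3 symbols read. A product state is a pair (one from each), accepting exactly when both do. Equivalent product states are then merged.
12 states suffice.
          0    1  
>  q0     q0   q1 
   q1     q0   q2 
   q2     q3   q2 
   q3     q0   q4 
   q4     q5   q6 
 * q5     q7   q4 
 * q6     q8   q9 
   q7    q10  q11 
   q8     q7   q4 
   q9     q8   q9 
 * q10   q10  q11 
 * q11    q5   q6 
(> = start, * = accepting)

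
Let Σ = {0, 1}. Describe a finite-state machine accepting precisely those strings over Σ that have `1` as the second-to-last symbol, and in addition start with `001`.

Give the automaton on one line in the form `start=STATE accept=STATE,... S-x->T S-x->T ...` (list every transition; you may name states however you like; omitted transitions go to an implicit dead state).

start=S0 accept=S5,S6 S0-0->S1 S0-1->S2 S1-0->S3 S1-1->S2 S2-0->S2 S2-1->S2 S3-0->S2 S3-1->S4 S4-0->S5 S4-1->S6 S5-0->S7 S5-1->S4 S6-0->S5 S6-1->S6 S7-0->S7 S7-1->S4

Handle the two conditions separately and then intersect. The first has 7 states tracking the last 2 symbols read; the second has 5 states tracking whether the input so far still matches the prefix `001`. A product state is a pair (one from each), accepting exactly when both do. After merging equivalent states the machine shrinks.
An 8-state machine:
        0   1  
>  S0   S1  S2 
   S1   S3  S2 
   S2   S2  S2 
   S3   S2  S4 
   S4   S5  S6 
 * S5   S7  S4 
 * S6   S5  S6 
   S7   S7  S4 
(> = start, * = accepting)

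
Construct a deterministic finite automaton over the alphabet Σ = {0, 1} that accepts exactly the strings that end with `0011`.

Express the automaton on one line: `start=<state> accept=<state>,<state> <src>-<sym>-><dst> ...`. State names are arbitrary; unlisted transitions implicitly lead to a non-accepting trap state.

start=q0 accept=q4 q0-0->q1 q0-1->q0 q1-0->q2 q1-1->q0 q2-0->q2 q2-1->q3 q3-0->q1 q3-1->q4 q4-0->q1 q4-1->q0

Remember how much of `0011` the current input suffix matches. State q0 means no match yet; q1 means the last symbol is `0`; q2 means the last 2 symbols are `00`; q3 means the last 3 symbols are `001`; q4 means the last 4 symbols are `0011`. Only q4 accepts. On a mismatch, fall back to the longest proper suffix that is still a prefix of `0011`.
With 5 states:
        0   1  
>  q0   q1  q0 
   q1   q2  q0 
   q2   q2  q3 
   q3   q1  q4 
 * q4   q1  q0 
(> = start, * = accepting)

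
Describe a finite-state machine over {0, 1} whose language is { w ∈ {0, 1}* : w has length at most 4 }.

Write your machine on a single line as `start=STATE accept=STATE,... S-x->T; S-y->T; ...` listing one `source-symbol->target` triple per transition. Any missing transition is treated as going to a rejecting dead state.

start=q0; accept=q0,q1,q2,q3,q4; q0-0->q1; q0-1->q1; q1-0->q2; q1-1->q2; q2-0->q3; q2-1->q3; q3-0->q4; q3-1->q4; q4-0->q5; q4-1->q5; q5-0->q5; q5-1->q5

Count input length up to 5: every symbol moves from q0 toward q5, which means 'more than 4' and absorbs. Accept from {q0, q1, q2, q3, q4}.
        0   1  
>* q0   q1  q1 
 * q1   q2  q2 
 * q2   q3  q3 
 * q3   q4  q4 
 * q4   q5  q5 
   q5   q5  q5 
(> = start, * = accepting)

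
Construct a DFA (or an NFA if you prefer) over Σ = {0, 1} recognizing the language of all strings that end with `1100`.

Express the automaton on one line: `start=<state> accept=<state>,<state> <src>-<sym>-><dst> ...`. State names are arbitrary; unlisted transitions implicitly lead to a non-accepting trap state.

start=s0 accept=s4 s0-0->s0 s0-1->s1 s1-0->s0 s1-1->s2 s2-0->s3 s2-1->s2 s3-0->s4 s3-1->s1 s4-0->s0 s4-1->s1

Remember how much of `1100` the current input suffix matches. State s0 means no match yet; s1 means the last symbol is `1`; s2 means the last 2 symbols are `11`; s3 means the last 3 symbols are `110`; s4 means the last 4 symbols are `1100`. Only s4 accepts. On a mismatch, fall back to the longest proper suffix that is still a prefix of `1100`.
5 states suffice.
        0   1  
>  s0   s0  s1 
   s1   s0  s2 
   s2   s3  s2 
   s3   s4  s1 
 * s4   s0  s1 
(> = start, * = accepting)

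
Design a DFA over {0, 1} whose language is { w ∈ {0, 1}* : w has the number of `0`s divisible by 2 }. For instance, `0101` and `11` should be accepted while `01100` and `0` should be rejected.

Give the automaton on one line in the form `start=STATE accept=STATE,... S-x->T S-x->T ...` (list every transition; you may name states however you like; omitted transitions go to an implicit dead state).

start=q0 accept=q0 q0-0->q1 q0-1->q0 q1-0->q0 q1-1->q1

Keep the running count of `0`s modulo 2: each `0` advances along the cycle q0 → q1 → q0 while other symbols loop. Accept at q0.
        0   1  
>* q0   q1  q0 
   q1   q0  q1 
(> = start, * = accepting)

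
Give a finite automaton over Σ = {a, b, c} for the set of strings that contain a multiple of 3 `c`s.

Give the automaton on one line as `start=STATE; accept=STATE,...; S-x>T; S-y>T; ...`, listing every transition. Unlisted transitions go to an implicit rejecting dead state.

The only thing that matters is how many `c`s have appeared, reduced mod 3. Use one state per residue: q0 for 0, …, q2 for 2. Reading `c` moves to the next residue; anything else stays put. q0 is accepting.
A 3-state machine:
        a   b   c  
>* q0   q0  q0  q1 
   q1   q1  q1  q2 
   q2   q2  q2  q0 
(> = start, * = accepting)

start=q0; accept=q0; q0-a>q0; q0-b>q0; q0-c>q1; q1-a>q1; q1-b>q1; q1-c>q2; q2-a>q2; q2-b>q2; q2-c>q0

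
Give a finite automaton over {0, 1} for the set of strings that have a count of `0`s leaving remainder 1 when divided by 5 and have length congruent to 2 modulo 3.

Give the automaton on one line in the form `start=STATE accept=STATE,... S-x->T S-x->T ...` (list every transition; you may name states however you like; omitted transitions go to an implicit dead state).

Build one automaton per condition and run them in lockstep. One (5 states) tracks the count of `0`s modulo 5; the other (3 states) tracks the input length modulo 3. Each combined state is a pair, one component from each; accept when both components accept.
A 15-state machine:
          0    1  
>  q0     q1   q2 
   q1     q3   q4 
   q2     q4   q5 
   q3     q6   q7 
 * q4     q7   q8 
   q5     q8   q0 
   q6     q9  q10 
   q7    q10  q11 
   q8    q11   q1 
   q9     q5  q12 
   q10   q12  q13 
   q11   q13   q3 
   q12    q0  q14 
   q13   q14   q6 
   q14    q2   q9 
(> = start, * = accepting)

start=q0 accept=q4 q0-0->q1 q0-1->q2 q1-0->q3 q1-1->q4 q2-0->q4 q2-1->q5 q3-0->q6 q3-1->q7 q4-0->q7 q4-1->q8 q5-0->q8 q5-1->q0 q6-0->q9 q6-1->q10 q7-0->q10 q7-1->q11 q8-0->q11 q8-1->q1 q9-0->q5 q9-1->q12 q10-0->q12 q10-1->q13 q11-0->q13 q11-1->q3 q12-0->q0 q12-1->q14 q13-0->q14 q13-1->q6 q14-0->q2 q14-1->q9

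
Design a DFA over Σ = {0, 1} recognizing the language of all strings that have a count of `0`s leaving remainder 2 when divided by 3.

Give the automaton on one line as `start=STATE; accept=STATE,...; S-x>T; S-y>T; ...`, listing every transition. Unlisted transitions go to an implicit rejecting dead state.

start=A; accept=C; A-0>B; A-1>A; B-0>C; B-1>B; C-0>A; C-1>C

Keep the running count of `0`s modulo 3: each `0` advances along the cycle A → B → C → A while other symbols loop. Accept at C.
       0  1 
>  A   B  A 
   B   C  B 
 * C   A  C 
(> = start, * = accepting)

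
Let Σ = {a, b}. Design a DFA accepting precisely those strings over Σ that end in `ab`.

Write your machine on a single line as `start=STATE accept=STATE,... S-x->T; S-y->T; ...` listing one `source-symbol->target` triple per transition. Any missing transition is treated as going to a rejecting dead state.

Remember how much of `ab` the current input suffix matches. State s0 means no match yet; s1 means the last symbol is `a`; s2 means the last 2 symbols are `ab`. Only s2 accepts. On a mismatch, fall back to the longest proper suffix that is still a prefix of `ab`.
With 3 states:
        a   b  
>  s0   s1  s0 
   s1   s1  s2 
 * s2   s1  s0 
(> = start, * = accepting)

start=s0; accept=s2; s0-a->s1; s0-b->s0; s1-a->s1; s1-b->s2; s2-a->s1; s2-b->s0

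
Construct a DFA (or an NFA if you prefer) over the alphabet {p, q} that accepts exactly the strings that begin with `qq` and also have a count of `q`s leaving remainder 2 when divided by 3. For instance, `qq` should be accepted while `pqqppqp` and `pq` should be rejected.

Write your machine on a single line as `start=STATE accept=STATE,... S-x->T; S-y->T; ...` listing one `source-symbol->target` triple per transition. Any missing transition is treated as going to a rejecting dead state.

start=S0; accept=S4; S0-p->S1; S0-q->S2; S1-p->S1; S1-q->S3; S2-p->S3; S2-q->S4; S3-p->S3; S3-q->S5; S4-p->S4; S4-q->S6; S5-p->S5; S5-q->S1; S6-p->S6; S6-q->S7; S7-p->S7; S7-q->S4

Run two small machines in parallel and take their product. The first has 4 states tracking whether the input so far still matches the prefix `qq`; the second has 3 states tracking the count of `q`s modulo 3. A product state is a pair (one from each), accepting exactly when both do.
        p   q  
>  S0   S1  S2 
   S1   S1  S3 
   S2   S3  S4 
   S3   S3  S5 
 * S4   S4  S6 
   S5   S5  S1 
   S6   S6  S7 
   S7   S7  S4 
(> = start, * = accepting)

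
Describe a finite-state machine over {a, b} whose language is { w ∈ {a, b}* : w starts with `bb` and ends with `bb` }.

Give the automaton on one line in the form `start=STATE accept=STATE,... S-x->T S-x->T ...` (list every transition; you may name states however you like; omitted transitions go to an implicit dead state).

Run two small machines in parallel and take their product. The first has 4 states tracking whether the input so far still matches the prefix `bb`; the second has 3 states tracking how much of the suffix `bb` has currently been matched. A product state is a pair (one from each), accepting exactly when both do. Equivalent product states are then merged.
6 states suffice.
        a   b  
>  s0   s1  s2 
   s1   s1  s1 
   s2   s1  s3 
 * s3   s4  s3 
   s4   s4  s5 
   s5   s4  s3 
(> = start, * = accepting)

start=s0 accept=s3 s0-a->s1 s0-b->s2 s1-a->s1 s1-b->s1 s2-a->s1 s2-b->s3 s3-a->s4 s3-b->s3 s4-a->s4 s4-b->s5 s5-a->s4 s5-b->s3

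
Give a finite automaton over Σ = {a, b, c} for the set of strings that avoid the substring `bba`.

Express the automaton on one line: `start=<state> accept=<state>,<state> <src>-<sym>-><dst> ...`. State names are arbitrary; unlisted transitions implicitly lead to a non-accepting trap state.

Track partial matches of the forbidden pattern `bba`. State S3 is a dead state reached once `bba` has occurred; every other state accepts. S0 means no part of `bba` is currently matched.
        a   b   c  
>* S0   S0  S1  S0 
 * S1   S0  S2  S0 
 * S2   S3  S2  S0 
   S3   S3  S3  S3 
(> = start, * = accepting)

start=S0 accept=S0,S1,S2 S0-a->S0 S0-b->S1 S0-c->S0 S1-a->S0 S1-b->S2 S1-c->S0 S2-a->S3 S2-b->S2 S2-c->S0 S3-a->S3 S3-b->S3 S3-c->S3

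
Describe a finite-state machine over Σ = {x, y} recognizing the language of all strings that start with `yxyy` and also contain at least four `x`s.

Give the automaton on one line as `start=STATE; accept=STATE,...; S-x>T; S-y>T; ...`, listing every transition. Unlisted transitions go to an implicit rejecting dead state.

start=q0; accept=q8; q0-x>q1; q0-y>q2; q1-x>q1; q1-y>q1; q2-x>q3; q2-y>q1; q3-x>q1; q3-y>q4; q4-x>q1; q4-y>q5; q5-x>q6; q5-y>q5; q6-x>q7; q6-y>q6; q7-x>q8; q7-y>q7; q8-x>q8; q8-y>q8

Handle the two conditions separately and then intersect. One (6 states) tracks whether the input so far still matches the prefix `yxyy`; the other (6 states) tracks the count of `x`s, saturating at 5. Each combined state is a pair, one component from each; accept when both components accept. Minimizing collapses redundant product states.
9 states suffice.
        x   y  
>  q0   q1  q2 
   q1   q1  q1 
   q2   q3  q1 
   q3   q1  q4 
   q4   q1  q5 
   q5   q6  q5 
   q6   q7  q6 
   q7   q8  q7 
 * q8   q8  q8 
(> = start, * = accepting)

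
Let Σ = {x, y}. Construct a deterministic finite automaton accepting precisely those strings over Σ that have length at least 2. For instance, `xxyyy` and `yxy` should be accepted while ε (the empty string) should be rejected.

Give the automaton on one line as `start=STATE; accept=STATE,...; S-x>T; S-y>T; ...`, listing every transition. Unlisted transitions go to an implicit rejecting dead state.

We only need to distinguish lengths 0, 1, …, 2, and '>2'. Chain S0 → S1 → S2 → S3 on every symbol, with S3 looping. Accepting states: {S2, S3}.
4 states suffice.
        x   y  
>  S0   S1  S1 
   S1   S2  S2 
 * S2   S3  S3 
 * S3   S3  S3 
(> = start, * = accepting)

start=S0; accept=S2,S3; S0-x>S1; S0-y>S1; S1-x>S2; S1-y>S2; S2-x>S3; S2-y>S3; S3-x>S3; S3-y>S3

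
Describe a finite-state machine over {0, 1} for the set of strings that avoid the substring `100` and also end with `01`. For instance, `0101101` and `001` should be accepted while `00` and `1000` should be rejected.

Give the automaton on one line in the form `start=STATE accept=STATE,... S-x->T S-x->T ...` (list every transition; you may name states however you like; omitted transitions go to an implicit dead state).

Handle the two conditions separately and then intersect. The first has 4 states tracking partial matches of the forbidden pattern `100`; the second has 3 states tracking how much of the suffix `01` has currently been matched. A product state is a pair (one from each), accepting exactly when both do.
An 8-state machine:
        0   1  
>  q0   q1  q2 
   q1   q1  q3 
   q2   q4  q2 
 * q3   q4  q2 
   q4   q5  q3 
   q5   q5  q6 
   q6   q5  q7 
   q7   q5  q7 
(> = start, * = accepting)

start=q0 accept=q3 q0-0->q1 q0-1->q2 q1-0->q1 q1-1->q3 q2-0->q4 q2-1->q2 q3-0->q4 q3-1->q2 q4-0->q5 q4-1->q3 q5-0->q5 q5-1->q6 q6-0->q5 q6-1->q7 q7-0->q5 q7-1->q7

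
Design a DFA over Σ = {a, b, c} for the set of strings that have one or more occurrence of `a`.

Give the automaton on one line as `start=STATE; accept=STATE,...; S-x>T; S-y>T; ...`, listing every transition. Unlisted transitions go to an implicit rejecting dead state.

start=s0; accept=s1,s2; s0-a>s1; s0-b>s0; s0-c>s0; s1-a>s2; s1-b>s1; s1-c>s1; s2-a>s2; s2-b>s2; s2-c>s2

Only the number of `a`s matters, and only up to 2. Make a chain s0 → s1 → s2 advanced by each `a` (with s2 absorbing); every other symbol self-loops. The accepting set is {s1, s2}.
3 states suffice.
        a   b   c  
>  s0   s1  s0  s0 
 * s1   s2  s1  s1 
 * s2   s2  s2  s2 
(> = start, * = accepting)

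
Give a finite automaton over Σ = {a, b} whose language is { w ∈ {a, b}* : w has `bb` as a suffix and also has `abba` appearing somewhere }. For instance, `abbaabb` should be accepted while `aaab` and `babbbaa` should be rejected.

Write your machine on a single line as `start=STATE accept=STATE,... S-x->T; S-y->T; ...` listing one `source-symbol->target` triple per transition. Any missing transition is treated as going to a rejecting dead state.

Build one automaton per condition and run them in lockstep. One (3 states) tracks how much of the suffix `bb` has currently been matched; the other (5 states) tracks whether and how much of `abba` has been seen. Each combined state is a pair, one component from each; accept when both components accept.
A 9-state machine:
        a   b  
>  S0   S1  S2 
   S1   S1  S3 
   S2   S1  S4 
   S3   S1  S5 
   S4   S1  S4 
   S5   S6  S4 
   S6   S6  S7 
   S7   S6  S8 
 * S8   S6  S8 
(> = start, * = accepting)

start=S0; accept=S8; S0-a->S1; S0-b->S2; S1-a->S1; S1-b->S3; S2-a->S1; S2-b->S4; S3-a->S1; S3-b->S5; S4-a->S1; S4-b->S4; S5-a->S6; S5-b->S4; S6-a->S6; S6-b->S7; S7-a->S6; S7-b->S8; S8-a->S6; S8-b->S8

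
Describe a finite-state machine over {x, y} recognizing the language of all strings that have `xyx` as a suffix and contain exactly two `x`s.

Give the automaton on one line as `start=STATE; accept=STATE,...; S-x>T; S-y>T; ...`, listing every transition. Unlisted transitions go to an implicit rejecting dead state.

start=A; accept=G; A-x>B; A-y>A; B-x>C; B-y>D; C-x>E; C-y>F; D-x>G; D-y>H; E-x>E; E-y>I; F-x>J; F-y>K; G-x>E; G-y>F; H-x>C; H-y>H; I-x>J; I-y>L; J-x>E; J-y>I; K-x>E; K-y>K; L-x>E; L-y>L

Build one automaton per condition and run them in lockstep. The first has 4 states tracking how much of the suffix `xyx` has currently been matched; the second has 4 states tracking the count of `x`s, saturating at 3. A product state is a pair (one from each), accepting exactly when both do.
12 states suffice.
       x  y 
>  A   B  A 
   B   C  D 
   C   E  F 
   D   G  H 
   E   E  I 
   F   J  K 
 * G   E  F 
   H   C  H 
   I   J  L 
   J   E  I 
   K   E  K 
   L   E  L 
(> = start, * = accepting)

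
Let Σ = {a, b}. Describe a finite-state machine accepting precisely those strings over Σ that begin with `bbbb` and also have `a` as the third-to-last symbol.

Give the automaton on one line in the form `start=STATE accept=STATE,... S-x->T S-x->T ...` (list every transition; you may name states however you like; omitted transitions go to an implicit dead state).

Handle the two conditions separately and then intersect. The first has 6 states tracking whether the input so far still matches the prefix `bbbb`; the second has 15 states tracking the last 3 symbols read. A product state is a pair (one from each), accepting exactly when both do.
A 24-state machine:
          a    b  
>  q0     q1   q2 
   q1     q3   q4 
   q2     q5   q6 
   q3     q7   q8 
   q4     q9  q10 
   q5    q11  q12 
   q6    q13  q14 
   q7     q7   q8 
   q8     q9  q10 
   q9    q11  q12 
   q10   q13  q15 
   q11    q7   q8 
   q12    q9  q10 
   q13   q11  q12 
   q14   q13  q16 
   q15   q13  q15 
   q16   q17  q16 
   q17   q18  q19 
   q18   q20  q21 
   q19   q22  q23 
 * q20   q20  q21 
 * q21   q22  q23 
 * q22   q18  q19 
 * q23   q17  q16 
(> = start, * = accepting)

start=q0 accept=q20,q21,q22,q23 q0-a->q1 q0-b->q2 q1-a->q3 q1-b->q4 q2-a->q5 q2-b->q6 q3-a->q7 q3-b->q8 q4-a->q9 q4-b->q10 q5-a->q11 q5-b->q12 q6-a->q13 q6-b->q14 q7-a->q7 q7-b->q8 q8-a->q9 q8-b->q10 q9-a->q11 q9-b->q12 q10-a->q13 q10-b->q15 q11-a->q7 q11-b->q8 q12-a->q9 q12-b->q10 q13-a->q11 q13-b->q12 q14-a->q13 q14-b->q16 q15-a->q13 q15-b->q15 q16-a->q17 q16-b->q16 q17-a->q18 q17-b->q19 q18-a->q20 q18-b->q21 q19-a->q22 q19-b->q23 q20-a->q20 q20-b->q21 q21-a->q22 q21-b->q23 q22-a->q18 q22-b->q19 q23-a->q17 q23-b->q16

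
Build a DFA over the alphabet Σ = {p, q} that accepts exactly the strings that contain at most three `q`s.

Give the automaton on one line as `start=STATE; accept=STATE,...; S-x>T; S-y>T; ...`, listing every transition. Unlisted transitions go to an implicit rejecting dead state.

start=A; accept=A,B,C,D; A-p>A; A-q>B; B-p>B; B-q>C; C-p>C; C-q>D; D-p>D; D-q>E; E-p>E; E-q>E

Only the number of `q`s matters, and only up to 4. Make a chain A → B → C → D → E advanced by each `q` (with E absorbing); every other symbol self-loops. The accepting set is {A, B, C, D}.
A 5-state machine:
       p  q 
>* A   A  B 
 * B   B  C 
 * C   C  D 
 * D   D  E 
   E   E  E 
(> = start, * = accepting)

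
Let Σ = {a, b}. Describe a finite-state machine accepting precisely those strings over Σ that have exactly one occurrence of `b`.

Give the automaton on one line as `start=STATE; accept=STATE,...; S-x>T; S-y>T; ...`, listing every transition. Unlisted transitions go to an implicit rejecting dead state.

start=s0; accept=s1; s0-a>s0; s0-b>s1; s1-a>s1; s1-b>s2; s2-a>s2; s2-b>s2

Count `b`s, saturating at 2: state s0 means no `b` yet, s1 means one `b` seen, s2 means more than one. Each `b` increments (capped at s2); other symbols loop. Accept from {s1}.
3 states suffice.
        a   b  
>  s0   s0  s1 
 * s1   s1  s2 
   s2   s2  s2 
(> = start, * = accepting)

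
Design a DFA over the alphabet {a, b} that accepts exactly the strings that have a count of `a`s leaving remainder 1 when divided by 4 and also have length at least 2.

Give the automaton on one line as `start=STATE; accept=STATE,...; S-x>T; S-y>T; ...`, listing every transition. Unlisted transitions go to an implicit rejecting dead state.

Build one automaton per condition and run them in lockstep. The first has 4 states tracking the count of `a`s modulo 4; the second has 4 states tracking the input length, saturating at 3. A product state is a pair (one from each), accepting exactly when both do.
With 10 states:
        a   b  
>  q0   q1  q2 
   q1   q3  q4 
   q2   q4  q5 
   q3   q6  q7 
 * q4   q7  q8 
   q5   q8  q9 
   q6   q9  q6 
   q7   q6  q7 
 * q8   q7  q8 
   q9   q8  q9 
(> = start, * = accepting)

start=q0; accept=q4,q8; q0-a>q1; q0-b>q2; q1-a>q3; q1-b>q4; q2-a>q4; q2-b>q5; q3-a>q6; q3-b>q7; q4-a>q7; q4-b>q8; q5-a>q8; q5-b>q9; q6-a>q9; q6-b>q6; q7-a>q6; q7-b>q7; q8-a>q7; q8-b>q8; q9-a>q8; q9-b>q9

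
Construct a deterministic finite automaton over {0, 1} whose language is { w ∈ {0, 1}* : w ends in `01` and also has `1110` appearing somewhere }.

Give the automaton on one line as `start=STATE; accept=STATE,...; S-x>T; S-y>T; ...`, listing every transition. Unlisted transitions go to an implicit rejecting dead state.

Run two small machines in parallel and take their product. The first has 3 states tracking how much of the suffix `01` has currently been matched; the second has 5 states tracking whether and how much of `1110` has been seen. A product state is a pair (one from each), accepting exactly when both do. After merging equivalent states the machine shrinks.
With 6 states:
        0   1  
>  q0   q0  q1 
   q1   q0  q2 
   q2   q0  q3 
   q3   q4  q3 
   q4   q4  q5 
 * q5   q4  q3 
(> = start, * = accepting)

start=q0; accept=q5; q0-0>q0; q0-1>q1; q1-0>q0; q1-1>q2; q2-0>q0; q2-1>q3; q3-0>q4; q3-1>q3; q4-0>q4; q4-1>q5; q5-0>q4; q5-1>q3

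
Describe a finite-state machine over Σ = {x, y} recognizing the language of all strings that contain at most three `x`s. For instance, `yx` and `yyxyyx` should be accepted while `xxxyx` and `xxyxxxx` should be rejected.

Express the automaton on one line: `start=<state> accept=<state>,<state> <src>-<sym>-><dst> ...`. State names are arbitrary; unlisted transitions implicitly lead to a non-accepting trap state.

start=q0 accept=q0,q1,q2,q3 q0-x->q1 q0-y->q0 q1-x->q2 q1-y->q1 q2-x->q3 q2-y->q2 q3-x->q4 q3-y->q3 q4-x->q4 q4-y->q4

Only the number of `x`s matters, and only up to 4. Make a chain q0 → q1 → q2 → q3 → q4 advanced by each `x` (with q4 absorbing); every other symbol self-loops. The accepting set is {q0, q1, q2, q3}.
With 5 states:
        x   y  
>* q0   q1  q0 
 * q1   q2  q1 
 * q2   q3  q2 
 * q3   q4  q3 
   q4   q4  q4 
(> = start, * = accepting)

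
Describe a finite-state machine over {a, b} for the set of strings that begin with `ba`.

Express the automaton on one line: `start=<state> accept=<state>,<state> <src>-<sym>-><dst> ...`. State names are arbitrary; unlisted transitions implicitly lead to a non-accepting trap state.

Walk along `ba` while the input agrees: from s0 take `b` to s1, and so on. Any deviation drops to the rejecting sink s3. Once s2 is reached the prefix is confirmed and every continuation is accepted.
4 states suffice.
        a   b  
>  s0   s3  s1 
   s1   s2  s3 
 * s2   s2  s2 
   s3   s3  s3 
(> = start, * = accepting)

start=s0 accept=s2 s0-a->s3 s0-b->s1 s1-a->s2 s1-b->s3 s2-a->s2 s2-b->s2 s3-a->s3 s3-b->s3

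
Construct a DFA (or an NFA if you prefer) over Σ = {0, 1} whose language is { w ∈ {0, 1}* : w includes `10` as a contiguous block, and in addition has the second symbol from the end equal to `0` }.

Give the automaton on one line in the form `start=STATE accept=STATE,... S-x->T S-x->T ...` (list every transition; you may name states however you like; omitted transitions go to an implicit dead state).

start=A accept=D,E A-0->A A-1->B B-0->C B-1->B C-0->D C-1->E D-0->D D-1->E E-0->C E-1->B

Handle the two conditions separately and then intersect. The first has 3 states tracking whether and how much of `10` has been seen; the second has 7 states tracking the last 2 symbols read. A product state is a pair (one from each), accepting exactly when both do. Equivalent product states are then merged.
       0  1 
>  A   A  B 
   B   C  B 
   C   D  E 
 * D   D  E 
 * E   C  B 
(> = start, * = accepting)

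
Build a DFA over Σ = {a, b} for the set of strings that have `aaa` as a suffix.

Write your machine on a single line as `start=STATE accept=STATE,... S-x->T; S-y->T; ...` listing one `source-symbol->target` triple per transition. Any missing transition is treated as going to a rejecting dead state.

start=s0; accept=s3; s0-a->s1; s0-b->s0; s1-a->s2; s1-b->s0; s2-a->s3; s2-b->s0; s3-a->s3; s3-b->s0

Let each state record the length of the longest suffix of the input read so far that is also a prefix of `aaa`. s1 means the last symbol is `a`; s2 means the last 2 symbols are `aa`; s3 means the last 3 symbols are `aaa`. Accept only at s3, where the string currently ends in `aaa`.
        a   b  
>  s0   s1  s0 
   s1   s2  s0 
   s2   s3  s0 
 * s3   s3  s0 
(> = start, * = accepting)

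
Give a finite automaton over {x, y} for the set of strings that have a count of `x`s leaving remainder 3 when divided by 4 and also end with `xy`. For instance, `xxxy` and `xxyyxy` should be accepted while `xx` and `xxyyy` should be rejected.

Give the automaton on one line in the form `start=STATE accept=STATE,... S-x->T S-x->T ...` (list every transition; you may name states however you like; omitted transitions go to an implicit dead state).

Build one automaton per condition and run them in lockstep. One (4 states) tracks the count of `x`s modulo 4; the other (3 states) tracks how much of the suffix `xy` has currently been matched. Each combined state is a pair, one component from each; accept when both components accept.
A 12-state machine:
       x  y 
>  A   B  A 
   B   C  D 
   C   E  F 
   D   C  G 
   E   H  I 
   F   E  J 
   G   C  G 
   H   B  K 
 * I   H  L 
   J   E  J 
   K   B  A 
   L   H  L 
(> = start, * = accepting)

start=A accept=I A-x->B A-y->A B-x->C B-y->D C-x->E C-y->F D-x->C D-y->G E-x->H E-y->I F-x->E F-y->J G-x->C G-y->G H-x->B H-y->K I-x->H I-y->L J-x->E J-y->J K-x->B K-y->A L-x->H L-y->L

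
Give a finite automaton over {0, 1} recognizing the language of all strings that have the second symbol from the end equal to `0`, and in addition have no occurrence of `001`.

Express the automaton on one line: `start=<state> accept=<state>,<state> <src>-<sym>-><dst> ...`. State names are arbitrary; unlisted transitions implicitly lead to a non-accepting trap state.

Build one automaton per condition and run them in lockstep. One (7 states) tracks the last 2 symbols read; the other (4 states) tracks partial matches of the forbidden pattern `001`. Each combined state is a pair, one component from each; accept when both components accept. After merging equivalent states the machine shrinks.
A 5-state machine:
        0   1  
>  s0   s1  s0 
   s1   s2  s3 
 * s2   s2  s4 
 * s3   s1  s0 
   s4   s4  s4 
(> = start, * = accepting)

start=s0 accept=s2,s3 s0-0->s1 s0-1->s0 s1-0->s2 s1-1->s3 s2-0->s2 s2-1->s4 s3-0->s1 s3-1->s0 s4-0->s4 s4-1->s4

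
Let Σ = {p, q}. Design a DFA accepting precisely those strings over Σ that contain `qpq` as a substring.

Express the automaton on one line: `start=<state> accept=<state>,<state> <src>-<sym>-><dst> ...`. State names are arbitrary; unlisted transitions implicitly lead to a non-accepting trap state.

start=S0 accept=S3 S0-p->S0 S0-q->S1 S1-p->S2 S1-q->S1 S2-p->S0 S2-q->S3 S3-p->S3 S3-q->S3

Track how much of `qpq` has been matched so far: state S0 is no progress, S3 is the absorbing accept state reached once `qpq` has occurred. Intermediate states record partial matches; on a mismatch, fall back to the longest reusable overlap.
With 4 states:
        p   q  
>  S0   S0  S1 
   S1   S2  S1 
   S2   S0  S3 
 * S3   S3  S3 
(> = start, * = accepting)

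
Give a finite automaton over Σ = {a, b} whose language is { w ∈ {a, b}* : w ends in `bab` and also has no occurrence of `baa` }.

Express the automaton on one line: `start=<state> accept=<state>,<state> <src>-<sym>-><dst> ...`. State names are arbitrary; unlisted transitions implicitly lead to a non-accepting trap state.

start=q0 accept=q4 q0-a->q0 q0-b->q1 q1-a->q2 q1-b->q1 q2-a->q3 q2-b->q4 q3-a->q3 q3-b->q3 q4-a->q2 q4-b->q1

Handle the two conditions separately and then intersect. The first has 4 states tracking how much of the suffix `bab` has currently been matched; the second has 4 states tracking partial matches of the forbidden pattern `baa`. A product state is a pair (one from each), accepting exactly when both do. After merging equivalent states the machine shrinks.
5 states suffice.
        a   b  
>  q0   q0  q1 
   q1   q2  q1 
   q2   q3  q4 
   q3   q3  q3 
 * q4   q2  q1 
(> = start, * = accepting)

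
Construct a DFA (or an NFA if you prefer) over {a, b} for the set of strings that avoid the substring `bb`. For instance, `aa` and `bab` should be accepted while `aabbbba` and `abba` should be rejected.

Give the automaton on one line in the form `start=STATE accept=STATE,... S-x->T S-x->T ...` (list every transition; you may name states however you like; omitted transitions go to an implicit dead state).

start=q0 accept=q0,q1 q0-a->q0 q0-b->q1 q1-a->q0 q1-b->q2 q2-a->q2 q2-b->q2

This is the complement of 'contains `bb`'. Use the same substring-matching states — q0 through q2 holding how much of `bb` has just been matched — but flip the accepting set: everything except the trap q2 accepts.
With 3 states:
        a   b  
>* q0   q0  q1 
 * q1   q0  q2 
   q2   q2  q2 
(> = start, * = accepting)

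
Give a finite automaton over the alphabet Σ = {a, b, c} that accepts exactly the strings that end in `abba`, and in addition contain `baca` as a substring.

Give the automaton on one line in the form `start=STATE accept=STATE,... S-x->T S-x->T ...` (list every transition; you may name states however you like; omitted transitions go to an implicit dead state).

Run two small machines in parallel and take their product. The first has 5 states tracking how much of the suffix `abba` has currently been matched; the second has 5 states tracking whether and how much of `baca` has been seen. A product state is a pair (one from each), accepting exactly when both do. Equivalent product states are then merged.
        a   b   c  
>  q0   q0  q1  q0 
   q1   q2  q1  q0 
   q2   q0  q1  q3 
   q3   q4  q1  q0 
   q4   q4  q5  q6 
   q5   q4  q7  q6 
   q6   q4  q6  q6 
   q7   q8  q6  q6 
 * q8   q4  q5  q6 
(> = start, * = accepting)

start=q0 accept=q8 q0-a->q0 q0-b->q1 q0-c->q0 q1-a->q2 q1-b->q1 q1-c->q0 q2-a->q0 q2-b->q1 q2-c->q3 q3-a->q4 q3-b->q1 q3-c->q0 q4-a->q4 q4-b->q5 q4-c->q6 q5-a->q4 q5-b->q7 q5-c->q6 q6-a->q4 q6-b->q6 q6-c->q6 q7-a->q8 q7-b->q6 q7-c->q6 q8-a->q4 q8-b->q5 q8-c->q6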